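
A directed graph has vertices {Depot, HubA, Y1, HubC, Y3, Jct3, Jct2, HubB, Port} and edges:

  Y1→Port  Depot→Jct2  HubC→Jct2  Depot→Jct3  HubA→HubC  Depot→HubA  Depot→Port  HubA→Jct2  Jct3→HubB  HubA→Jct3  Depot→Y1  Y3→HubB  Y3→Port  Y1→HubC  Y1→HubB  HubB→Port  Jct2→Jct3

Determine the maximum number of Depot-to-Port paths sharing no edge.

3

Assign every edge capacity 1; by Menger, the answer equals the max flow.
Path Depot→Port (+1); total 1.
Path Depot→Y1→Port (+1); total 2.
Path Depot→Jct3→HubB→Port (+1); total 3.
No residual Depot→Port path; max flow = 3.
Certifying cut of size 3: {Depot→Port, Depot→Y1, Jct3→HubB}.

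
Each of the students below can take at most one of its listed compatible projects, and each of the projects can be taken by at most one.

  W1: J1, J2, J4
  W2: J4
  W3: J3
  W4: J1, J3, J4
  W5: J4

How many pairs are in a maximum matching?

Unit-capacity flow: source→left, listed edges, right→sink; max matching = max flow.
Augmenting path W1→J1 (+1); matched 1.
Augmenting path W2→J4 (+1); matched 2.
Augmenting path W3→J3 (+1); matched 3.
Augmenting path W4→J1→W1→J2 (+1); matched 4.
No augmenting path remains; maximum matching = 4.
König certificate: {W1, W3, W4, J4} is a vertex cover of size 4 (every listed pair touches it), so no matching can be larger.

4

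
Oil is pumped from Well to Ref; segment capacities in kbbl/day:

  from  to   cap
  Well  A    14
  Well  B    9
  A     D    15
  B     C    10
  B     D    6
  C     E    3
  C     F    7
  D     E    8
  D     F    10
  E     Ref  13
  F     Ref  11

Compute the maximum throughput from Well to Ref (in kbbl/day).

Augment Well→A→D→E→Ref: bottleneck 8, flow now 8.
Augment Well→A→D→F→Ref: bottleneck 6, flow now 14.
Augment Well→B→C→E→Ref: bottleneck 3, flow now 17.
Augment Well→B→C→F→Ref: bottleneck 5, flow now 22.
No augmenting path remains; maximum flow = 22.
In the residual graph, reachable from Well: {Well, A, B, C, D, F}.
Min-cut edges: C→E (3), D→E (8), F→Ref (11); capacity 3 + 8 + 11 = 22.
This cut is saturated, so no flow can exceed 22.

22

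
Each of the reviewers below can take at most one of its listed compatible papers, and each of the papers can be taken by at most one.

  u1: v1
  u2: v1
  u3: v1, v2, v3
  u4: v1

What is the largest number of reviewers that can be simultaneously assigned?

2

Unit-capacity flow: source→left, listed edges, right→sink; max matching = max flow.
Augmenting path u1→v1 (+1); matched 1.
Augmenting path u3→v2 (+1); matched 2.
No augmenting path remains; maximum matching = 2.
König certificate: {u3, v1} is a vertex cover of size 2 (every listed pair touches it), so no matching can be larger.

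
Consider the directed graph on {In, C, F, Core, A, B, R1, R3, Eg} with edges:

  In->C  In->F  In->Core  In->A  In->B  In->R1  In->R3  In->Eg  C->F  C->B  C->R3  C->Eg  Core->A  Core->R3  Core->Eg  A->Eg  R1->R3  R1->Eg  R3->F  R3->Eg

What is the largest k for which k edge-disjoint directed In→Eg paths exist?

Assign every edge capacity 1; by Menger, the answer equals the max flow.
Path In→Eg (+1); total 1.
Path In→C→Eg (+1); total 2.
Path In→Core→Eg (+1); total 3.
Path In→A→Eg (+1); total 4.
Path In→R1→Eg (+1); total 5.
Path In→R3→Eg (+1); total 6.
No residual In→Eg path; max flow = 6.
Certifying cut of size 6: {In→A, In→C, In→Core, In→Eg, In→R1, In→R3}.

6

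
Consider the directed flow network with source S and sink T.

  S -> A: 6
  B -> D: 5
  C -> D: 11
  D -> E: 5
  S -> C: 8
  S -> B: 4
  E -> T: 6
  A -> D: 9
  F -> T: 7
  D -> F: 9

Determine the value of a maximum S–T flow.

Augment S→A→D→E→T: bottleneck 5, flow now 5.
Augment S→A→D→F→T: bottleneck 1, flow now 6.
Augment S→B→D→F→T: bottleneck 4, flow now 10.
Augment S→C→D→F→T: bottleneck 2, flow now 12.
No augmenting path remains; maximum flow = 12.
In the residual graph, reachable from S: {S, A, B, C, D, F}.
Min-cut edges: D→E (5), F→T (7); capacity 5 + 7 = 12.
This cut is saturated, so no flow can exceed 12.

12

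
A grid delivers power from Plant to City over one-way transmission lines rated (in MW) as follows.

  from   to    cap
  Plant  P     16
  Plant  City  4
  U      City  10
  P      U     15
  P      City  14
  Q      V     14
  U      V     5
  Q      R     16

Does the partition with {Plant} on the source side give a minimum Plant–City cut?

Yes — it is a minimum cut (capacity 20).

Given cut capacity: 16 + 4 = 20.
Augment Plant→City: bottleneck 4, flow now 4.
Augment Plant→P→City: bottleneck 14, flow now 18.
Augment Plant→P→U→City: bottleneck 2, flow now 20.
No augmenting path remains; maximum flow = 20.
Cut capacity 20 equals the max flow, so it is a minimum cut.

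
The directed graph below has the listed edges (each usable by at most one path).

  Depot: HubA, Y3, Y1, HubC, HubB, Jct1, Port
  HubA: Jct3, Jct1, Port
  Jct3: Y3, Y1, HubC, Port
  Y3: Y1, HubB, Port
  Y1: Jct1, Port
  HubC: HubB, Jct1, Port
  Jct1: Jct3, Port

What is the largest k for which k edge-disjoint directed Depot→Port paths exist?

6

Assign every edge capacity 1; by Menger, the answer equals the max flow.
Path Depot→Port (+1); total 1.
Path Depot→HubA→Port (+1); total 2.
Path Depot→Y3→Port (+1); total 3.
Path Depot→Y1→Port (+1); total 4.
Path Depot→HubC→Port (+1); total 5.
Path Depot→Jct1→Port (+1); total 6.
No residual Depot→Port path; max flow = 6.
Certifying cut of size 6: {Depot→HubA, Depot→HubC, Depot→Jct1, Depot→Port, Depot→Y1, Depot→Y3}.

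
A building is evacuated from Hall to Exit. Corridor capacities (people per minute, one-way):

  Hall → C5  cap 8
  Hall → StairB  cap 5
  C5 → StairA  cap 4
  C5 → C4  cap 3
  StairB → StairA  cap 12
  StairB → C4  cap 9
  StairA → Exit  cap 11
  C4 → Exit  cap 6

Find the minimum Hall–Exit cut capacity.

Augment Hall→C5→StairA→Exit: bottleneck 4, flow now 4.
Augment Hall→C5→C4→Exit: bottleneck 3, flow now 7.
Augment Hall→StairB→StairA→Exit: bottleneck 5, flow now 12.
No augmenting path remains; maximum flow = 12.
By max-flow min-cut, the minimum cut capacity equals the max flow.
In the residual graph, reachable from Hall: {Hall, C5}.
Min-cut edges: Hall→StairB (5), C5→StairA (4), C5→C4 (3); capacity 5 + 4 + 3 = 12.

12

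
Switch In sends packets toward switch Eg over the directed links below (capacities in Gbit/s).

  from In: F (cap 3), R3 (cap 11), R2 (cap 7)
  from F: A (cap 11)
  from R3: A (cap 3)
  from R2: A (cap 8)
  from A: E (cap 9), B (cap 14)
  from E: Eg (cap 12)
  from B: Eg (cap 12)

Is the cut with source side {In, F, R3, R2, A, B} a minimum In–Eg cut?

No — its capacity is 21, but the minimum cut has capacity 13.

Given cut capacity: 9 + 12 = 21.
Augment In→F→A→E→Eg: bottleneck 3, flow now 3.
Augment In→R3→A→E→Eg: bottleneck 3, flow now 6.
Augment In→R2→A→E→Eg: bottleneck 3, flow now 9.
Augment In→R2→A→B→Eg: bottleneck 4, flow now 13.
No augmenting path remains; maximum flow = 13.
In the residual graph, reachable from In: {In, R3}.
Min-cut edges: In→F (3), In→R2 (7), R3→A (3); capacity 3 + 7 + 3 = 13.
Cut capacity 21 exceeds the max flow 13, so it is not minimum.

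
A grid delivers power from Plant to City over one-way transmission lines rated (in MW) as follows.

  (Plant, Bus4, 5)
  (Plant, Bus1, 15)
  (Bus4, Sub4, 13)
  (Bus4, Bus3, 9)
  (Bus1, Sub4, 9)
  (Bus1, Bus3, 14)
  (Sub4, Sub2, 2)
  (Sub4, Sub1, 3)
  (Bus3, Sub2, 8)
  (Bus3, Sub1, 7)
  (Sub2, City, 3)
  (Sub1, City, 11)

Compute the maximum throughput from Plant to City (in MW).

Augment Plant→Bus4→Sub4→Sub2→City: bottleneck 2, flow now 2.
Augment Plant→Bus4→Sub4→Sub1→City: bottleneck 3, flow now 5.
Augment Plant→Bus1→Bus3→Sub2→City: bottleneck 1, flow now 6.
Augment Plant→Bus1→Bus3→Sub1→City: bottleneck 7, flow now 13.
No augmenting path remains; maximum flow = 13.
In the residual graph, reachable from Plant: {Plant, Bus4, Bus1, Sub4, Bus3, Sub2}.
Min-cut edges: Sub4→Sub1 (3), Bus3→Sub1 (7), Sub2→City (3); capacity 3 + 7 + 3 = 13.
This cut is saturated, so no flow can exceed 13.

13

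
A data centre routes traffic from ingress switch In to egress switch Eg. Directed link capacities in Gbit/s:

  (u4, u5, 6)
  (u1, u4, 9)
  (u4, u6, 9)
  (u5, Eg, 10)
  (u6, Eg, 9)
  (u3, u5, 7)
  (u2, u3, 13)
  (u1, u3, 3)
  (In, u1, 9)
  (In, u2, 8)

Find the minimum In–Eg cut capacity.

16

Augment In→u1→u3→u5→Eg: bottleneck 3, flow now 3.
Augment In→u1→u4→u5→Eg: bottleneck 6, flow now 9.
Augment In→u2→u3→u5→Eg: bottleneck 1, flow now 10.
Augment In→u2→u3→u1→u4→u6→Eg: bottleneck 3, flow now 13. (uses reverse residual edge)
Augment In→u2→u3→u5→u4→u6→Eg: bottleneck 3, flow now 16. (uses reverse residual edge)
No augmenting path remains; maximum flow = 16.
By max-flow min-cut, the minimum cut capacity equals the max flow.
In the residual graph, reachable from In: {In, u2, u3}.
Min-cut edges: In→u1 (9), u3→u5 (7); capacity 9 + 7 = 16.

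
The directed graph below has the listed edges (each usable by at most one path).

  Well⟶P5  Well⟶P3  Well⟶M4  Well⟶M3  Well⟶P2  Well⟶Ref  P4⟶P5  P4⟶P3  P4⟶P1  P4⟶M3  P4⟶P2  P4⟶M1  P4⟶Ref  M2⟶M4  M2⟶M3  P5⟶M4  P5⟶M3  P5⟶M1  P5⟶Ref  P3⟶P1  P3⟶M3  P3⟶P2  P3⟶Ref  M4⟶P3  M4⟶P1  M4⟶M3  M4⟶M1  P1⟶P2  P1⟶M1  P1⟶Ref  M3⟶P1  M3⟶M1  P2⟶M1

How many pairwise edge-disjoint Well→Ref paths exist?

Assign every edge capacity 1; by Menger, the answer equals the max flow.
Path Well→Ref (+1); total 1.
Path Well→P5→Ref (+1); total 2.
Path Well→P3→Ref (+1); total 3.
Path Well→M4→P1→Ref (+1); total 4.
No residual Well→Ref path; max flow = 4.
Certifying cut of size 4: {P1→Ref, P3→Ref, Well→P5, Well→Ref}.

4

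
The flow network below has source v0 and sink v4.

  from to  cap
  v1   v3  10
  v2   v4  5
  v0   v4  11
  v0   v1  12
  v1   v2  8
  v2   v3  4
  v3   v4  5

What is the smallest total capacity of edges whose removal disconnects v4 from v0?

Augment v0→v4: bottleneck 11, flow now 11.
Augment v0→v1→v2→v4: bottleneck 5, flow now 16.
Augment v0→v1→v3→v4: bottleneck 5, flow now 21.
No augmenting path remains; maximum flow = 21.
By max-flow min-cut, the minimum cut capacity equals the max flow.
In the residual graph, reachable from v0: {v0, v1, v2, v3}.
Min-cut edges: v0→v4 (11), v2→v4 (5), v3→v4 (5); capacity 11 + 5 + 5 = 21.

21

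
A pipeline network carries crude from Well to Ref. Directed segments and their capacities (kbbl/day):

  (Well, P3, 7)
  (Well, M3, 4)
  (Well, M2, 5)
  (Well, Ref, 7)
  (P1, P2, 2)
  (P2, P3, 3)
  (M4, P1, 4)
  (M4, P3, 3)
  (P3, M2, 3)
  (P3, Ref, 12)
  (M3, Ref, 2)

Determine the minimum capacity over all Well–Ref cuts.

16

Augment Well→Ref: bottleneck 7, flow now 7.
Augment Well→P3→Ref: bottleneck 7, flow now 14.
Augment Well→M3→Ref: bottleneck 2, flow now 16.
No augmenting path remains; maximum flow = 16.
By max-flow min-cut, the minimum cut capacity equals the max flow.
In the residual graph, reachable from Well: {Well, M3, M2}.
Min-cut edges: Well→P3 (7), Well→Ref (7), M3→Ref (2); capacity 7 + 7 + 2 = 16.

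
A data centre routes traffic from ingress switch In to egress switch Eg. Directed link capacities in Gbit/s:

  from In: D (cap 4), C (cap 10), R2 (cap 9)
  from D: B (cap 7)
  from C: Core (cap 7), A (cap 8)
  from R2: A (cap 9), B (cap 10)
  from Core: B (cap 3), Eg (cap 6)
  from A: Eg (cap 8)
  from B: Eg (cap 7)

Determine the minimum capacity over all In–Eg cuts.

Augment In→D→B→Eg: bottleneck 4, flow now 4.
Augment In→C→Core→Eg: bottleneck 6, flow now 10.
Augment In→C→A→Eg: bottleneck 4, flow now 14.
Augment In→R2→A→Eg: bottleneck 4, flow now 18.
Augment In→R2→B→Eg: bottleneck 3, flow now 21.
No augmenting path remains; maximum flow = 21.
By max-flow min-cut, the minimum cut capacity equals the max flow.
In the residual graph, reachable from In: {In, D, C, R2, Core, A, B}.
Min-cut edges: Core→Eg (6), A→Eg (8), B→Eg (7); capacity 6 + 8 + 7 = 21.

21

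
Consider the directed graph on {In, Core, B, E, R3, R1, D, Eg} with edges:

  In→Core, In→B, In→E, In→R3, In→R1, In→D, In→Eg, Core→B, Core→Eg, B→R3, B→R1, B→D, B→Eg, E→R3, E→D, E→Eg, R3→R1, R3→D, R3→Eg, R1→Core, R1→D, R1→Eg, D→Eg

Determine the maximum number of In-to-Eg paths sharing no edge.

7

Assign every edge capacity 1; by Menger, the answer equals the max flow.
Path In→Eg (+1); total 1.
Path In→Core→Eg (+1); total 2.
Path In→B→Eg (+1); total 3.
Path In→E→Eg (+1); total 4.
Path In→R3→Eg (+1); total 5.
Path In→R1→Eg (+1); total 6.
Path In→D→Eg (+1); total 7.
No residual In→Eg path; max flow = 7.
Certifying cut of size 7: {In→B, In→Core, In→D, In→E, In→Eg, In→R1, In→R3}.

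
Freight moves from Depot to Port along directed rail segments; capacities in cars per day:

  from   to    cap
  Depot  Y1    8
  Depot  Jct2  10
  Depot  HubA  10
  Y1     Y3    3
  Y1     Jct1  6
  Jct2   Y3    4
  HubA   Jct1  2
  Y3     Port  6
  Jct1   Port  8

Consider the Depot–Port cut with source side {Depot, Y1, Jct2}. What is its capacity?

23

Edges leaving {Depot, Y1, Jct2}: Depot→HubA (10), Y1→Y3 (3), Y1→Jct1 (6), Jct2→Y3 (4).
Cut capacity = 10 + 3 + 6 + 4 = 23.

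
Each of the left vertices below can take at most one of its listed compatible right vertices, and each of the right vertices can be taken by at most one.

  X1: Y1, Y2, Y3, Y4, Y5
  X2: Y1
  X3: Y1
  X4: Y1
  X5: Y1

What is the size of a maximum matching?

Unit-capacity flow: source→left, listed edges, right→sink; max matching = max flow.
Augmenting path X1→Y1 (+1); matched 1.
Augmenting path X2→Y1→X1→Y2 (+1); matched 2.
No augmenting path remains; maximum matching = 2.
König certificate: {X1, Y1} is a vertex cover of size 2 (every listed pair touches it), so no matching can be larger.

2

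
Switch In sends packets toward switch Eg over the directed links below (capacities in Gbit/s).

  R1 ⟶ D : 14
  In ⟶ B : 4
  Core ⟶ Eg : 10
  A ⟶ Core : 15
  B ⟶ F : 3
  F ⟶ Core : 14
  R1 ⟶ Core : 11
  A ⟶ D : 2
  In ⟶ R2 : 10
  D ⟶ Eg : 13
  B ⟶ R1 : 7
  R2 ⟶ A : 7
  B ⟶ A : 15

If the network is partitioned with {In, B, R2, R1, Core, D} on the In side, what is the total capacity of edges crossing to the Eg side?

48

Edges leaving {In, B, R2, R1, Core, D}: B→F (3), B→A (15), R2→A (7), Core→Eg (10), D→Eg (13).
Cut capacity = 3 + 15 + 7 + 10 + 13 = 48.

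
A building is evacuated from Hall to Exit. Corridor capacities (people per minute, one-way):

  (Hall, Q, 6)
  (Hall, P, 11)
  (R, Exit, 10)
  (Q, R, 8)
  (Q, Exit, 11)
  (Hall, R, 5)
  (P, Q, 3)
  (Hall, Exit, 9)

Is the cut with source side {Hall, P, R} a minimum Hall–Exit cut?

No — its capacity is 28, but the minimum cut has capacity 23.

Given cut capacity: 6 + 9 + 3 + 10 = 28.
Augment Hall→Exit: bottleneck 9, flow now 9.
Augment Hall→Q→Exit: bottleneck 6, flow now 15.
Augment Hall→R→Exit: bottleneck 5, flow now 20.
Augment Hall→P→Q→Exit: bottleneck 3, flow now 23.
No augmenting path remains; maximum flow = 23.
In the residual graph, reachable from Hall: {Hall, P}.
Min-cut edges: Hall→Q (6), Hall→R (5), Hall→Exit (9), P→Q (3); capacity 6 + 5 + 9 + 3 = 23.
Cut capacity 28 exceeds the max flow 23, so it is not minimum.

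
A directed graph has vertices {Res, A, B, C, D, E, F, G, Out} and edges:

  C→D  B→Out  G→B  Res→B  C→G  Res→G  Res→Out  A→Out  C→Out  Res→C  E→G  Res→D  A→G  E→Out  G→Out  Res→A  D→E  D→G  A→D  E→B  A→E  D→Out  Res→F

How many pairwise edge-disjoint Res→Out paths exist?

6

Assign every edge capacity 1; by Menger, the answer equals the max flow.
Path Res→Out (+1); total 1.
Path Res→A→Out (+1); total 2.
Path Res→B→Out (+1); total 3.
Path Res→C→Out (+1); total 4.
Path Res→D→Out (+1); total 5.
Path Res→G→Out (+1); total 6.
No residual Res→Out path; max flow = 6.
Certifying cut of size 6: {Res→A, Res→B, Res→C, Res→D, Res→G, Res→Out}.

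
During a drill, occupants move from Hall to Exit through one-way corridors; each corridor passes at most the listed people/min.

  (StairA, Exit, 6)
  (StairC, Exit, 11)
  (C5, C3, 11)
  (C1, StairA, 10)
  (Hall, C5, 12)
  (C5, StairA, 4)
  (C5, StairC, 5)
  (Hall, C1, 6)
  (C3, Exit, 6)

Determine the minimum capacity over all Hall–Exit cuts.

17

Augment Hall→C1→StairA→Exit: bottleneck 6, flow now 6.
Augment Hall→C5→StairC→Exit: bottleneck 5, flow now 11.
Augment Hall→C5→C3→Exit: bottleneck 6, flow now 17.
No augmenting path remains; maximum flow = 17.
By max-flow min-cut, the minimum cut capacity equals the max flow.
In the residual graph, reachable from Hall: {Hall, C1, C5, StairA, C3}.
Min-cut edges: C5→StairC (5), StairA→Exit (6), C3→Exit (6); capacity 5 + 6 + 6 = 17.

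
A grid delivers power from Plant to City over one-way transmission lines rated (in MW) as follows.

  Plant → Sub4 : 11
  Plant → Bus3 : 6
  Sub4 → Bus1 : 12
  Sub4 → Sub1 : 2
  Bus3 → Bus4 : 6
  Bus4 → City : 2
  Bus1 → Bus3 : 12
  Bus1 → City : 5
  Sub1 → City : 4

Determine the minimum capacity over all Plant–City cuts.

9

Augment Plant→Sub4→Bus1→City: bottleneck 5, flow now 5.
Augment Plant→Sub4→Sub1→City: bottleneck 2, flow now 7.
Augment Plant→Bus3→Bus4→City: bottleneck 2, flow now 9.
No augmenting path remains; maximum flow = 9.
By max-flow min-cut, the minimum cut capacity equals the max flow.
In the residual graph, reachable from Plant: {Plant, Sub4, Bus3, Bus4, Bus1}.
Min-cut edges: Sub4→Sub1 (2), Bus4→City (2), Bus1→City (5); capacity 2 + 2 + 5 = 9.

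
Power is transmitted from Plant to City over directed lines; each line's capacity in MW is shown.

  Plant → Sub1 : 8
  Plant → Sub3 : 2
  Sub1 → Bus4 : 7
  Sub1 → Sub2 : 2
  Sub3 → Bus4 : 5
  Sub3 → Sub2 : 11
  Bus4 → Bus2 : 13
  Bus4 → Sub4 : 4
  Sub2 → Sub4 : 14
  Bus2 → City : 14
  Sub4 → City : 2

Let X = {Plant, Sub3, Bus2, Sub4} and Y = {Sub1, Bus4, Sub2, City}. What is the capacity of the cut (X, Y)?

Edges leaving {Plant, Sub3, Bus2, Sub4}: Plant→Sub1 (8), Sub3→Bus4 (5), Sub3→Sub2 (11), Bus2→City (14), Sub4→City (2).
Cut capacity = 8 + 5 + 11 + 14 + 2 = 40.

40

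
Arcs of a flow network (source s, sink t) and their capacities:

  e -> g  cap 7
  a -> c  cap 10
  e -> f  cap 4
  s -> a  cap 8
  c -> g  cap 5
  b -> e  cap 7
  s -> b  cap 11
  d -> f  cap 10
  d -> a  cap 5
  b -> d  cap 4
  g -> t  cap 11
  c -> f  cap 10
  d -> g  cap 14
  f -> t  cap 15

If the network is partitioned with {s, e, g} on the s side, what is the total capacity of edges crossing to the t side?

Edges leaving {s, e, g}: s→a (8), s→b (11), e→f (4), g→t (11).
Cut capacity = 8 + 11 + 4 + 11 = 34.

34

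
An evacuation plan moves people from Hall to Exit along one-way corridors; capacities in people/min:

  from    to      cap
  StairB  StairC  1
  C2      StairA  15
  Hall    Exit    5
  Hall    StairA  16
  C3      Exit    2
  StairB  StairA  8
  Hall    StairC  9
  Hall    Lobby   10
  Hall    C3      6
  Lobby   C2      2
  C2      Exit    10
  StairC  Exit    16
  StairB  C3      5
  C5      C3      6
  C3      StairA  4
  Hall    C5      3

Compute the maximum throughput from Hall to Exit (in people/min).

18

Augment Hall→Exit: bottleneck 5, flow now 5.
Augment Hall→StairC→Exit: bottleneck 9, flow now 14.
Augment Hall→C3→Exit: bottleneck 2, flow now 16.
Augment Hall→Lobby→C2→Exit: bottleneck 2, flow now 18.
No augmenting path remains; maximum flow = 18.
In the residual graph, reachable from Hall: {Hall, C5, Lobby, C3, StairA}.
Min-cut edges: Hall→StairC (9), Hall→Exit (5), Lobby→C2 (2), C3→Exit (2); capacity 9 + 5 + 2 + 2 = 18.
This cut is saturated, so no flow can exceed 18.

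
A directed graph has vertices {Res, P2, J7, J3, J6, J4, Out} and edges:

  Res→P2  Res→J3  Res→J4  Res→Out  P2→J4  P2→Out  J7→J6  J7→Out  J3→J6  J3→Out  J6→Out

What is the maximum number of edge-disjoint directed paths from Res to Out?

3

Assign every edge capacity 1; by Menger, the answer equals the max flow.
Path Res→Out (+1); total 1.
Path Res→P2→Out (+1); total 2.
Path Res→J3→Out (+1); total 3.
No residual Res→Out path; max flow = 3.
Certifying cut of size 3: {Res→J3, Res→Out, Res→P2}.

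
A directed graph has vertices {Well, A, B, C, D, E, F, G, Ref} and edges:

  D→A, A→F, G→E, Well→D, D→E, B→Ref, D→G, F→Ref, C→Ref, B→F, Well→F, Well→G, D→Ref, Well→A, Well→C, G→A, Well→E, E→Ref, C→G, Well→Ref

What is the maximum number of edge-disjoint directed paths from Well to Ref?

5

Assign every edge capacity 1; by Menger, the answer equals the max flow.
Path Well→Ref (+1); total 1.
Path Well→C→Ref (+1); total 2.
Path Well→D→Ref (+1); total 3.
Path Well→E→Ref (+1); total 4.
Path Well→F→Ref (+1); total 5.
No residual Well→Ref path; max flow = 5.
Certifying cut of size 5: {E→Ref, F→Ref, Well→C, Well→D, Well→Ref}.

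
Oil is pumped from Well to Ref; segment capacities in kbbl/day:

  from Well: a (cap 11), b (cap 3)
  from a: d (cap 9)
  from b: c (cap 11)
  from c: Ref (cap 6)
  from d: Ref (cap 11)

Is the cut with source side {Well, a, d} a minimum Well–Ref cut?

No — its capacity is 14, but the minimum cut has capacity 12.

Given cut capacity: 3 + 11 = 14.
Augment Well→a→d→Ref: bottleneck 9, flow now 9.
Augment Well→b→c→Ref: bottleneck 3, flow now 12.
No augmenting path remains; maximum flow = 12.
In the residual graph, reachable from Well: {Well, a}.
Min-cut edges: Well→b (3), a→d (9); capacity 3 + 9 = 12.
Cut capacity 14 exceeds the max flow 12, so it is not minimum.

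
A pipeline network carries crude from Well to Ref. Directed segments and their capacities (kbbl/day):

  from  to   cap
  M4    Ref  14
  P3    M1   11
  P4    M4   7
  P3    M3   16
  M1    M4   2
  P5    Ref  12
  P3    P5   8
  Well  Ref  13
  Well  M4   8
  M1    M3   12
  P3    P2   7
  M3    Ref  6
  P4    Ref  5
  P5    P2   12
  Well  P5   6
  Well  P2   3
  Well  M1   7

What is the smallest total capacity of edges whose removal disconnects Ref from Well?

34

Augment Well→Ref: bottleneck 13, flow now 13.
Augment Well→P5→Ref: bottleneck 6, flow now 19.
Augment Well→M4→Ref: bottleneck 8, flow now 27.
Augment Well→M1→M4→Ref: bottleneck 2, flow now 29.
Augment Well→M1→M3→Ref: bottleneck 5, flow now 34.
No augmenting path remains; maximum flow = 34.
By max-flow min-cut, the minimum cut capacity equals the max flow.
In the residual graph, reachable from Well: {Well, P2}.
Min-cut edges: Well→M1 (7), Well→P5 (6), Well→M4 (8), Well→Ref (13); capacity 7 + 6 + 8 + 13 = 34.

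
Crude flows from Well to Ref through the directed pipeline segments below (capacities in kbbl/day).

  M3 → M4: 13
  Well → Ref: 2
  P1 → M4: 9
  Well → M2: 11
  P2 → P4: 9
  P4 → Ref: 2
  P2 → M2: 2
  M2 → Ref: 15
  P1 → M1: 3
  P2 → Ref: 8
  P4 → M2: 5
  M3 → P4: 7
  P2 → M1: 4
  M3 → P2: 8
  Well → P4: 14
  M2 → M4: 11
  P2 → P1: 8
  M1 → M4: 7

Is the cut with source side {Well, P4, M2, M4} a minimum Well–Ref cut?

Yes — it is a minimum cut (capacity 19).

Given cut capacity: 2 + 2 + 15 = 19.
Augment Well→Ref: bottleneck 2, flow now 2.
Augment Well→P4→Ref: bottleneck 2, flow now 4.
Augment Well→M2→Ref: bottleneck 11, flow now 15.
Augment Well→P4→M2→Ref: bottleneck 4, flow now 19.
No augmenting path remains; maximum flow = 19.
Cut capacity 19 equals the max flow, so it is a minimum cut.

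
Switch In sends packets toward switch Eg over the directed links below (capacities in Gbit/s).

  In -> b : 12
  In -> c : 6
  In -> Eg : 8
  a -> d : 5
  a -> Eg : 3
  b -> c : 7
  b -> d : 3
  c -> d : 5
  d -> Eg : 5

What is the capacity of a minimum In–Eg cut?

13

Augment In→Eg: bottleneck 8, flow now 8.
Augment In→b→d→Eg: bottleneck 3, flow now 11.
Augment In→c→d→Eg: bottleneck 2, flow now 13.
No augmenting path remains; maximum flow = 13.
By max-flow min-cut, the minimum cut capacity equals the max flow.
In the residual graph, reachable from In: {In, b, c, d}.
Min-cut edges: In→Eg (8), d→Eg (5); capacity 8 + 5 = 13.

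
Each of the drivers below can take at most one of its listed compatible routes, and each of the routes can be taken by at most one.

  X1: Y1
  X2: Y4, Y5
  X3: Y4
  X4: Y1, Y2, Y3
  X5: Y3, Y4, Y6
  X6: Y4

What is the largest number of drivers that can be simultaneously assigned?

Unit-capacity flow: source→left, listed edges, right→sink; max matching = max flow.
Augmenting path X1→Y1 (+1); matched 1.
Augmenting path X2→Y4 (+1); matched 2.
Augmenting path X4→Y2 (+1); matched 3.
Augmenting path X5→Y3 (+1); matched 4.
Augmenting path X3→Y4→X2→Y5 (+1); matched 5.
No augmenting path remains; maximum matching = 5.
König certificate: {X1, X2, X4, X5, Y4} is a vertex cover of size 5 (every listed pair touches it), so no matching can be larger.

5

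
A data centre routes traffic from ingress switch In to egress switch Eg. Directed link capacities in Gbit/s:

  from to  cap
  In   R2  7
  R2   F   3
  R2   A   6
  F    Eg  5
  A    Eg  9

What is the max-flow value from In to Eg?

Augment In→R2→F→Eg: bottleneck 3, flow now 3.
Augment In→R2→A→Eg: bottleneck 4, flow now 7.
No augmenting path remains; maximum flow = 7.
In the residual graph, reachable from In: {In}.
Min-cut edges: In→R2 (7); capacity 7 = 7.
This cut is saturated, so no flow can exceed 7.

7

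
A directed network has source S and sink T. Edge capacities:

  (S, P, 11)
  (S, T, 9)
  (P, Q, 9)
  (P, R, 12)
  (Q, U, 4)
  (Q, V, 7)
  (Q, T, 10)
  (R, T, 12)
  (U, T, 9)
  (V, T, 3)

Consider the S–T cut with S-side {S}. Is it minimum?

Yes — it is a minimum cut (capacity 20).

Given cut capacity: 11 + 9 = 20.
Augment S→T: bottleneck 9, flow now 9.
Augment S→P→Q→T: bottleneck 9, flow now 18.
Augment S→P→R→T: bottleneck 2, flow now 20.
No augmenting path remains; maximum flow = 20.
Cut capacity 20 equals the max flow, so it is a minimum cut.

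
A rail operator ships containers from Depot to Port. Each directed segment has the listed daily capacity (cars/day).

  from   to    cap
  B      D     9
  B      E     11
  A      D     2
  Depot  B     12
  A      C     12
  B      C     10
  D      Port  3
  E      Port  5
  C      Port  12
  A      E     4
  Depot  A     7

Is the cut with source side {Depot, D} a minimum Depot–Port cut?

Given cut capacity: 7 + 12 + 3 = 22.
Augment Depot→A→C→Port: bottleneck 7, flow now 7.
Augment Depot→B→C→Port: bottleneck 5, flow now 12.
Augment Depot→B→D→Port: bottleneck 3, flow now 15.
Augment Depot→B→E→Port: bottleneck 4, flow now 19.
No augmenting path remains; maximum flow = 19.
In the residual graph, reachable from Depot: {Depot}.
Min-cut edges: Depot→A (7), Depot→B (12); capacity 7 + 12 = 19.
Cut capacity 22 exceeds the max flow 19, so it is not minimum.

No — its capacity is 22, but the minimum cut has capacity 19.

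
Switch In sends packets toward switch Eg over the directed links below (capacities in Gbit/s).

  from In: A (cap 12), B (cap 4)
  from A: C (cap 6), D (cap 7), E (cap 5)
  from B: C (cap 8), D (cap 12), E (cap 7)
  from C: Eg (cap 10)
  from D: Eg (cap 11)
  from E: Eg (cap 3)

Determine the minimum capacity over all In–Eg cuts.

Augment In→A→C→Eg: bottleneck 6, flow now 6.
Augment In→A→D→Eg: bottleneck 6, flow now 12.
Augment In→B→C→Eg: bottleneck 4, flow now 16.
No augmenting path remains; maximum flow = 16.
By max-flow min-cut, the minimum cut capacity equals the max flow.
In the residual graph, reachable from In: {In}.
Min-cut edges: In→A (12), In→B (4); capacity 12 + 4 = 16.

16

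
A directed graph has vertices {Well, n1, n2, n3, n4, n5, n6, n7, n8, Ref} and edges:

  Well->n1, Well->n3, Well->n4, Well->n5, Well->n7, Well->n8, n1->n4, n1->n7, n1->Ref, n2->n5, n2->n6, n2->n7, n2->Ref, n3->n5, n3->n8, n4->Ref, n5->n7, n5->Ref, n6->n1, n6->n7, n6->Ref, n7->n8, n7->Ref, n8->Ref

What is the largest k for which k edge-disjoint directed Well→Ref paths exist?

Assign every edge capacity 1; by Menger, the answer equals the max flow.
Path Well→n1→Ref (+1); total 1.
Path Well→n4→Ref (+1); total 2.
Path Well→n5→Ref (+1); total 3.
Path Well→n7→Ref (+1); total 4.
Path Well→n8→Ref (+1); total 5.
No residual Well→Ref path; max flow = 5.
Certifying cut of size 5: {Well→n1, Well→n4, n5→Ref, n7→Ref, n8→Ref}.

5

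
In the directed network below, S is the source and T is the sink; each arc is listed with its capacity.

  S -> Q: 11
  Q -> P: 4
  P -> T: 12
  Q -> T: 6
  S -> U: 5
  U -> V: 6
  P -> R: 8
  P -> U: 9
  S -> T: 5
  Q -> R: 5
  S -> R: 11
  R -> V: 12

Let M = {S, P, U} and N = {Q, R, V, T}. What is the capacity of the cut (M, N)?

53

Edges leaving {S, P, U}: S→Q (11), S→R (11), S→T (5), P→R (8), P→T (12), U→V (6).
Cut capacity = 11 + 11 + 5 + 8 + 12 + 6 = 53.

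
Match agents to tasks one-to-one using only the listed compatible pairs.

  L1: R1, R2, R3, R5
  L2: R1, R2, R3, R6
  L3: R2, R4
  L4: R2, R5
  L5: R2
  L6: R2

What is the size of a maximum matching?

Unit-capacity flow: source→left, listed edges, right→sink; max matching = max flow.
Augmenting path L1→R1 (+1); matched 1.
Augmenting path L2→R2 (+1); matched 2.
Augmenting path L3→R4 (+1); matched 3.
Augmenting path L4→R5 (+1); matched 4.
Augmenting path L5→R2→L2→R3 (+1); matched 5.
No augmenting path remains; maximum matching = 5.
König certificate: {L1, L2, L3, L4, R2} is a vertex cover of size 5 (every listed pair touches it), so no matching can be larger.

5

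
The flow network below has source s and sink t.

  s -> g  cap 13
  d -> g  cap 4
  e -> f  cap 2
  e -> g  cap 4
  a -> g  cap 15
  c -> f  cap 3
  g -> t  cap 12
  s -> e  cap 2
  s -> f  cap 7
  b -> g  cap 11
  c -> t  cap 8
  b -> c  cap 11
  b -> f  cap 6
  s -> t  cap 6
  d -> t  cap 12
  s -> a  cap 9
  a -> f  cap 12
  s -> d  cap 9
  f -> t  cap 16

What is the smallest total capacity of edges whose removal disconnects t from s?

43

Augment s→t: bottleneck 6, flow now 6.
Augment s→d→t: bottleneck 9, flow now 15.
Augment s→f→t: bottleneck 7, flow now 22.
Augment s→g→t: bottleneck 12, flow now 34.
Augment s→a→f→t: bottleneck 9, flow now 43.
No augmenting path remains; maximum flow = 43.
By max-flow min-cut, the minimum cut capacity equals the max flow.
In the residual graph, reachable from s: {s, a, e, f, g}.
Min-cut edges: s→d (9), s→t (6), f→t (16), g→t (12); capacity 9 + 6 + 16 + 12 = 43.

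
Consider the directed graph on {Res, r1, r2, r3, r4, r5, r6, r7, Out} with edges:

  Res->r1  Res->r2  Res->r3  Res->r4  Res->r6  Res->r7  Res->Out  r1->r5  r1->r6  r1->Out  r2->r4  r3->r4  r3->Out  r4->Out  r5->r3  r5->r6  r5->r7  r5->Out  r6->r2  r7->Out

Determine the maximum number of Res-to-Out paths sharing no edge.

Assign every edge capacity 1; by Menger, the answer equals the max flow.
Path Res→Out (+1); total 1.
Path Res→r1→Out (+1); total 2.
Path Res→r3→Out (+1); total 3.
Path Res→r4→Out (+1); total 4.
Path Res→r7→Out (+1); total 5.
No residual Res→Out path; max flow = 5.
Certifying cut of size 5: {Res→Out, Res→r1, Res→r3, Res→r7, r4→Out}.

5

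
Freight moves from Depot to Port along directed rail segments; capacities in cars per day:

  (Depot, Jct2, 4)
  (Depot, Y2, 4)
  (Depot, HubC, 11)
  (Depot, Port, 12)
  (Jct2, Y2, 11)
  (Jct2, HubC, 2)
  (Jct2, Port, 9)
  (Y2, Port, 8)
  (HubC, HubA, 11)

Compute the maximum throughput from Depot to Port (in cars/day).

Augment Depot→Port: bottleneck 12, flow now 12.
Augment Depot→Jct2→Port: bottleneck 4, flow now 16.
Augment Depot→Y2→Port: bottleneck 4, flow now 20.
No augmenting path remains; maximum flow = 20.
In the residual graph, reachable from Depot: {Depot, HubC, HubA}.
Min-cut edges: Depot→Jct2 (4), Depot→Y2 (4), Depot→Port (12); capacity 4 + 4 + 12 = 20.
This cut is saturated, so no flow can exceed 20.

20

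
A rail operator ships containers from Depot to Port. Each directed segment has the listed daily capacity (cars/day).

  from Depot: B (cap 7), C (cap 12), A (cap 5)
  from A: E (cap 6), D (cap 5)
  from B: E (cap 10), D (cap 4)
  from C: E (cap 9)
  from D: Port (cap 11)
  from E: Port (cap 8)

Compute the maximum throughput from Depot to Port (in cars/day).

Augment Depot→A→D→Port: bottleneck 5, flow now 5.
Augment Depot→B→D→Port: bottleneck 4, flow now 9.
Augment Depot→B→E→Port: bottleneck 3, flow now 12.
Augment Depot→C→E→Port: bottleneck 5, flow now 17.
No augmenting path remains; maximum flow = 17.
In the residual graph, reachable from Depot: {Depot, B, C, E}.
Min-cut edges: Depot→A (5), B→D (4), E→Port (8); capacity 5 + 4 + 8 = 17.
This cut is saturated, so no flow can exceed 17.

17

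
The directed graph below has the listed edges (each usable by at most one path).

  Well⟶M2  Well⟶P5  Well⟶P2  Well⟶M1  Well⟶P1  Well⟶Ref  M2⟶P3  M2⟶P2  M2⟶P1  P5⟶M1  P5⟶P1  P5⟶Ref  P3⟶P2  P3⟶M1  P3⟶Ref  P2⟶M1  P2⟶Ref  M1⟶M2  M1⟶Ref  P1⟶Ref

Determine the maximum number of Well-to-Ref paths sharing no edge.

6

Assign every edge capacity 1; by Menger, the answer equals the max flow.
Path Well→Ref (+1); total 1.
Path Well→P5→Ref (+1); total 2.
Path Well→P2→Ref (+1); total 3.
Path Well→M1→Ref (+1); total 4.
Path Well→P1→Ref (+1); total 5.
Path Well→M2→P3→Ref (+1); total 6.
No residual Well→Ref path; max flow = 6.
Certifying cut of size 6: {Well→M1, Well→M2, Well→P1, Well→P2, Well→P5, Well→Ref}.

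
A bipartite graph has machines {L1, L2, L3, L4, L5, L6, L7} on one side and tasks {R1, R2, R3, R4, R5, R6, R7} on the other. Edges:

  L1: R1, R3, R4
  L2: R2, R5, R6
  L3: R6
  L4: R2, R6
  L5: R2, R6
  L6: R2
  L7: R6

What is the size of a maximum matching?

4

Unit-capacity flow: source→left, listed edges, right→sink; max matching = max flow.
Augmenting path L1→R1 (+1); matched 1.
Augmenting path L2→R2 (+1); matched 2.
Augmenting path L3→R6 (+1); matched 3.
Augmenting path L4→R2→L2→R5 (+1); matched 4.
No augmenting path remains; maximum matching = 4.
König certificate: {L1, L2, R2, R6} is a vertex cover of size 4 (every listed pair touches it), so no matching can be larger.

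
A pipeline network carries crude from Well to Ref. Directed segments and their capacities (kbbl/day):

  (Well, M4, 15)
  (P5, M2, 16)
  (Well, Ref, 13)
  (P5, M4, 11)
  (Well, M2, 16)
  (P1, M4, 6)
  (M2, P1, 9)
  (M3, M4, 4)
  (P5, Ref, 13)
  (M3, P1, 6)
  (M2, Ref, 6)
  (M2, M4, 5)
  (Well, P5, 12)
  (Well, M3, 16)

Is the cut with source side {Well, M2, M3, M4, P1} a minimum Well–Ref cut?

Given cut capacity: 12 + 13 + 6 = 31.
Augment Well→Ref: bottleneck 13, flow now 13.
Augment Well→P5→Ref: bottleneck 12, flow now 25.
Augment Well→M2→Ref: bottleneck 6, flow now 31.
No augmenting path remains; maximum flow = 31.
Cut capacity 31 equals the max flow, so it is a minimum cut.

Yes — it is a minimum cut (capacity 31).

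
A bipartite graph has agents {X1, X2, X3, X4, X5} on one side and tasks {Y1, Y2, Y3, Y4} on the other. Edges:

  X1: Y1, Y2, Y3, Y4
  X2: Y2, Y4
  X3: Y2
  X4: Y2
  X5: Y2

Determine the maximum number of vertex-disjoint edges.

3

Unit-capacity flow: source→left, listed edges, right→sink; max matching = max flow.
Augmenting path X1→Y1 (+1); matched 1.
Augmenting path X2→Y2 (+1); matched 2.
Augmenting path X3→Y2→X2→Y4 (+1); matched 3.
No augmenting path remains; maximum matching = 3.
König certificate: {X1, X2, Y2} is a vertex cover of size 3 (every listed pair touches it), so no matching can be larger.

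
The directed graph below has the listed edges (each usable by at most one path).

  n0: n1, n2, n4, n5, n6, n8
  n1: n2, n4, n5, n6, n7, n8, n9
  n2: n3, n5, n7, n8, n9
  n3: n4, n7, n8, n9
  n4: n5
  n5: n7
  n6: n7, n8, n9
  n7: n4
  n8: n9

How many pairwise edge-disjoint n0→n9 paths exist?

Assign every edge capacity 1; by Menger, the answer equals the max flow.
Path n0→n1→n9 (+1); total 1.
Path n0→n2→n9 (+1); total 2.
Path n0→n6→n9 (+1); total 3.
Path n0→n8→n9 (+1); total 4.
No residual n0→n9 path; max flow = 4.
Certifying cut of size 4: {n0→n1, n0→n2, n0→n6, n0→n8}.

4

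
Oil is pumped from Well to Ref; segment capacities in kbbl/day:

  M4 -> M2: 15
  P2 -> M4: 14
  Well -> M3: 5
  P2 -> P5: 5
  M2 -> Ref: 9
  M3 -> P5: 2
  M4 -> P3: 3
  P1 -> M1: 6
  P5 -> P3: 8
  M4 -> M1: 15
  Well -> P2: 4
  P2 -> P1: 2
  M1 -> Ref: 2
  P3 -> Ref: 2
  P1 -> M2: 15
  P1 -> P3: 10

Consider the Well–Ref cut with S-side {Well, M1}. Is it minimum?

Given cut capacity: 5 + 4 + 2 = 11.
Augment Well→M3→P5→P3→Ref: bottleneck 2, flow now 2.
Augment Well→P2→P1→M2→Ref: bottleneck 2, flow now 4.
Augment Well→P2→M4→M2→Ref: bottleneck 2, flow now 6.
No augmenting path remains; maximum flow = 6.
In the residual graph, reachable from Well: {Well, M3}.
Min-cut edges: Well→P2 (4), M3→P5 (2); capacity 4 + 2 = 6.
Cut capacity 11 exceeds the max flow 6, so it is not minimum.

No — its capacity is 11, but the minimum cut has capacity 6.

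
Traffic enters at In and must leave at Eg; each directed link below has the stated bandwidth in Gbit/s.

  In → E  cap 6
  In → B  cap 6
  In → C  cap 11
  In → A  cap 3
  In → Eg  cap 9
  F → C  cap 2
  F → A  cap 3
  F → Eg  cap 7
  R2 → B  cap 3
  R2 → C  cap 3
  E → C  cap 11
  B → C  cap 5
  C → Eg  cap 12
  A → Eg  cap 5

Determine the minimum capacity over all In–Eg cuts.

Augment In→Eg: bottleneck 9, flow now 9.
Augment In→C→Eg: bottleneck 11, flow now 20.
Augment In→A→Eg: bottleneck 3, flow now 23.
Augment In→E→C→Eg: bottleneck 1, flow now 24.
No augmenting path remains; maximum flow = 24.
By max-flow min-cut, the minimum cut capacity equals the max flow.
In the residual graph, reachable from In: {In, E, B, C}.
Min-cut edges: In→A (3), In→Eg (9), C→Eg (12); capacity 3 + 9 + 12 = 24.

24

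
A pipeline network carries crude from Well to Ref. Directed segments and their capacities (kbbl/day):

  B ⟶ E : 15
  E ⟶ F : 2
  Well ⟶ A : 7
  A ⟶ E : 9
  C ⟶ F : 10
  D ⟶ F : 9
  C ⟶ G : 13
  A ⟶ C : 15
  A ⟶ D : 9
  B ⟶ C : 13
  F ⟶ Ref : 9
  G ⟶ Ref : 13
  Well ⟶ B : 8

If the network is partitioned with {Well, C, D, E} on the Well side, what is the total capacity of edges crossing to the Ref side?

49

Edges leaving {Well, C, D, E}: Well→A (7), Well→B (8), C→F (10), C→G (13), D→F (9), E→F (2).
Cut capacity = 7 + 8 + 10 + 13 + 9 + 2 = 49.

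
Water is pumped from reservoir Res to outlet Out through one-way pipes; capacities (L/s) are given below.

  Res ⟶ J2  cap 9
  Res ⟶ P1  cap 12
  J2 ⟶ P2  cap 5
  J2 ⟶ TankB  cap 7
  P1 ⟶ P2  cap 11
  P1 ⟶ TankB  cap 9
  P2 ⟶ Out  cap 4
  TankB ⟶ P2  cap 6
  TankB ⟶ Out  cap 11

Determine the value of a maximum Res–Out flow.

Augment Res→J2→P2→Out: bottleneck 4, flow now 4.
Augment Res→J2→TankB→Out: bottleneck 5, flow now 9.
Augment Res→P1→TankB→Out: bottleneck 6, flow now 15.
No augmenting path remains; maximum flow = 15.
In the residual graph, reachable from Res: {Res, J2, P1, P2, TankB}.
Min-cut edges: P2→Out (4), TankB→Out (11); capacity 4 + 11 = 15.
This cut is saturated, so no flow can exceed 15.

15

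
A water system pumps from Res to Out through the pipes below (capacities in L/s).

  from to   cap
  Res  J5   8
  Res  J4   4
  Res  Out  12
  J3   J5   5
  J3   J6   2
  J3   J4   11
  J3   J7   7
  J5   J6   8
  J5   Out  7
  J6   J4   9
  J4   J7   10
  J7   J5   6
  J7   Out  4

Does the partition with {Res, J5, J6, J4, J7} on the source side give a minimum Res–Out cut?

Yes — it is a minimum cut (capacity 23).

Given cut capacity: 12 + 7 + 4 = 23.
Augment Res→Out: bottleneck 12, flow now 12.
Augment Res→J5→Out: bottleneck 7, flow now 19.
Augment Res→J4→J7→Out: bottleneck 4, flow now 23.
No augmenting path remains; maximum flow = 23.
Cut capacity 23 equals the max flow, so it is a minimum cut.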